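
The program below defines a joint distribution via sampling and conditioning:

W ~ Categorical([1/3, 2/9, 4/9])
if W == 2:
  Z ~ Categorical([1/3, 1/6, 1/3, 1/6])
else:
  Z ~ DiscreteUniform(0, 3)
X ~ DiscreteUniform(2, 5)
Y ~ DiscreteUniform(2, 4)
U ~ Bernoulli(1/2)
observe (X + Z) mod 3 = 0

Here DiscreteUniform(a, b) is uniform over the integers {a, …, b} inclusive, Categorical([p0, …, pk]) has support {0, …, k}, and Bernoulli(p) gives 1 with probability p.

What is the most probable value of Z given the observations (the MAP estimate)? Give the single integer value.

Enumerate traces; 90 have nonzero weight after conditioning:
  (W=0, Z=0, X=3, Y=2, U=0) weight 1/288
  (W=0, Z=0, X=3, Y=2, U=1) weight 1/288
  (W=0, Z=0, X=3, Y=3, U=0) weight 1/288
  (W=0, Z=0, X=3, Y=3, U=1) weight 1/288
  (W=0, Z=0, X=3, Y=4, U=0) weight 1/288
  (W=0, Z=0, X=3, Y=4, U=1) weight 1/288
  (W=0, Z=1, X=2, Y=2, U=0) weight 1/288
  (W=0, Z=1, X=2, Y=2, U=1) weight 1/288
  (W=0, Z=2, X=4, Y=2, U=0) weight 1/288
  (W=0, Z=3, X=3, Y=2, U=0) weight 1/288
  … 80 more
Group by Z:
  weight(Z=0) = 31/432
  weight(Z=1) = 23/216
  weight(Z=2) = 31/432
  weight(Z=3) = 23/432
Total weight = 31/432 + 23/216 + 31/432 + 23/432 = 131/432
P(Z=0 | obs) = 31/432 / 131/432 = 31/131
P(Z=1 | obs) = 23/216 / 131/432 = 46/131
P(Z=2 | obs) = 31/432 / 131/432 = 31/131
P(Z=3 | obs) = 23/432 / 131/432 = 23/131
argmax = 1

argmax_v P(Z = v | obs) = 1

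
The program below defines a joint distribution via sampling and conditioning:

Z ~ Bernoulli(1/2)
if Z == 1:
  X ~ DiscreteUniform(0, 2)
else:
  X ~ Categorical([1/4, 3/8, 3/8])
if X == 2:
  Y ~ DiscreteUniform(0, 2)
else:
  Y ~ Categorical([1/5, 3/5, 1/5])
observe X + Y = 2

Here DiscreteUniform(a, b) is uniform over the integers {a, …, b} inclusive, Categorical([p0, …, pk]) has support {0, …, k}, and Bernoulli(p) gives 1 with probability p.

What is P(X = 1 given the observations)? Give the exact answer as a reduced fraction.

P(X = 1 | obs) = 153/280

Enumerate traces; 6 have nonzero weight after conditioning:
  (Z=0, X=0, Y=2) weight 1/40
  (Z=0, X=1, Y=1) weight 9/80
  (Z=0, X=2, Y=0) weight 1/16
  (Z=1, X=0, Y=2) weight 1/30
  (Z=1, X=1, Y=1) weight 1/10
  (Z=1, X=2, Y=0) weight 1/18
Group by X:
  weight(X=0) = 7/120
  weight(X=1) = 17/80
  weight(X=2) = 17/144
Total weight = 7/120 + 17/80 + 17/144 = 7/18
P(X=0 | obs) = 7/120 / 7/18 = 3/20
P(X=1 | obs) = 17/80 / 7/18 = 153/280
P(X=2 | obs) = 17/144 / 7/18 = 17/56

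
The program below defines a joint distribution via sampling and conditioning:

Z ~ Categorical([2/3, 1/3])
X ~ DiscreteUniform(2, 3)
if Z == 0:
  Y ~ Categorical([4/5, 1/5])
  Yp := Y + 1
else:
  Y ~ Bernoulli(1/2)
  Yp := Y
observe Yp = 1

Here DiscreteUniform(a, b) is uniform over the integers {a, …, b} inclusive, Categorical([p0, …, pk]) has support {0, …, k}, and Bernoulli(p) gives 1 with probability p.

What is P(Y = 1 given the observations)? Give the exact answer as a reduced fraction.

Enumerate traces; 4 have nonzero weight after conditioning:
  (Z=0, X=2, Y=0) weight 4/15
  (Z=0, X=3, Y=0) weight 4/15
  (Z=1, X=2, Y=1) weight 1/12
  (Z=1, X=3, Y=1) weight 1/12
Group by Y:
  weight(Y=0) = 8/15
  weight(Y=1) = 1/6
Total weight = 8/15 + 1/6 = 7/10
P(Y=0 | obs) = 8/15 / 7/10 = 16/21
P(Y=1 | obs) = 1/6 / 7/10 = 5/21

P(Y = 1 | obs) = 5/21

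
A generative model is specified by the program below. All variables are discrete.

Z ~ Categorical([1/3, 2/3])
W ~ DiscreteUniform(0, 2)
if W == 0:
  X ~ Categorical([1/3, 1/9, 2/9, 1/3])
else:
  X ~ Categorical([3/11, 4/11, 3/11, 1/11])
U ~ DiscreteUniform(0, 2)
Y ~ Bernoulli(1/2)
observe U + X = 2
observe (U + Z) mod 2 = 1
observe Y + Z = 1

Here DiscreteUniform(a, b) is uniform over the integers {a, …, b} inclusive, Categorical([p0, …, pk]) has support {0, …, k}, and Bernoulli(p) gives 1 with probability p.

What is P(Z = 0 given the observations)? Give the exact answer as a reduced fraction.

Enumerate traces; 9 have nonzero weight after conditioning:
  (Z=0, W=0, X=1, U=1, Y=1) weight 1/486
  (Z=0, W=1, X=1, U=1, Y=1) weight 2/297
  (Z=0, W=2, X=1, U=1, Y=1) weight 2/297
  (Z=1, W=0, X=0, U=2, Y=0) weight 1/81
  (Z=1, W=0, X=2, U=0, Y=0) weight 2/243
  (Z=1, W=1, X=0, U=2, Y=0) weight 1/99
  (Z=1, W=1, X=2, U=0, Y=0) weight 1/99
  (Z=1, W=2, X=0, U=2, Y=0) weight 1/99
  … 1 more
Group by Z:
  weight(Z=0) = 83/5346
  weight(Z=1) = 163/2673
Total weight = 83/5346 + 163/2673 = 409/5346
P(Z=0 | obs) = 83/5346 / 409/5346 = 83/409
P(Z=1 | obs) = 163/2673 / 409/5346 = 326/409

P(Z = 0 | obs) = 83/409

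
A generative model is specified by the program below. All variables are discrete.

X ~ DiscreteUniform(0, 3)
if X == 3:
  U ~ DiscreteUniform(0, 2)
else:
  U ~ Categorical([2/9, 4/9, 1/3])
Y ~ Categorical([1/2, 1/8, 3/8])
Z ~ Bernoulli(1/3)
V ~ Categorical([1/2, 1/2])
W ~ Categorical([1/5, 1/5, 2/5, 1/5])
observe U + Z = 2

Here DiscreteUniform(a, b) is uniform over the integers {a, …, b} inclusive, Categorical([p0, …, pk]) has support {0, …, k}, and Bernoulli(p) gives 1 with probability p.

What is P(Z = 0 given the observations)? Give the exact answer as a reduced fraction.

P(Z = 0 | obs) = 8/13

Enumerate traces; 192 have nonzero weight after conditioning:
  (X=0, U=1, Y=0, Z=1, V=0, W=0) weight 1/540
  (X=0, U=1, Y=0, Z=1, V=0, W=1) weight 1/540
  (X=0, U=1, Y=0, Z=1, V=0, W=2) weight 1/270
  (X=0, U=1, Y=0, Z=1, V=0, W=3) weight 1/540
  (X=0, U=1, Y=0, Z=1, V=1, W=0) weight 1/540
  (X=0, U=1, Y=0, Z=1, V=1, W=1) weight 1/540
  (X=0, U=1, Y=0, Z=1, V=1, W=2) weight 1/270
  (X=0, U=1, Y=0, Z=1, V=1, W=3) weight 1/540
  (X=0, U=2, Y=0, Z=0, V=0, W=0) weight 1/360
  … 183 more
Group by Z:
  weight(Z=0) = 2/9
  weight(Z=1) = 5/36
Total weight = 2/9 + 5/36 = 13/36
P(Z=0 | obs) = 2/9 / 13/36 = 8/13
P(Z=1 | obs) = 5/36 / 13/36 = 5/13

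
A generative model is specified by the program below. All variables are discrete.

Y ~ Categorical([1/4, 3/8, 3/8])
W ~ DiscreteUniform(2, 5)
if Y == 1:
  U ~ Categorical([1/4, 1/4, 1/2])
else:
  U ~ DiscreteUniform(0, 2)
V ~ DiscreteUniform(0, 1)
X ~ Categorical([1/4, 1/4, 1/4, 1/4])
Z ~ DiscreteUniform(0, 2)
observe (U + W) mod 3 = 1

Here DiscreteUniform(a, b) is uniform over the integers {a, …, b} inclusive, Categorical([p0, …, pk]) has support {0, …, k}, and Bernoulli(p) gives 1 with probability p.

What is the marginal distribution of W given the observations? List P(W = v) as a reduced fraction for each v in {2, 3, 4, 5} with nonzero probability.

P(W=2) = 19/67, P(W=3) = 29/134, P(W=4) = 29/134, P(W=5) = 19/67

Enumerate traces; 288 have nonzero weight after conditioning:
  (Y=0, W=2, U=2, V=0, X=0, Z=0) weight 1/1152
  (Y=0, W=2, U=2, V=0, X=0, Z=1) weight 1/1152
  (Y=0, W=2, U=2, V=0, X=0, Z=2) weight 1/1152
  (Y=0, W=2, U=2, V=0, X=1, Z=0) weight 1/1152
  (Y=0, W=2, U=2, V=0, X=1, Z=1) weight 1/1152
  (Y=0, W=2, U=2, V=0, X=1, Z=2) weight 1/1152
  (Y=0, W=2, U=2, V=0, X=2, Z=0) weight 1/1152
  (Y=0, W=2, U=2, V=0, X=2, Z=1) weight 1/1152
  (Y=0, W=3, U=1, V=0, X=0, Z=0) weight 1/1152
  (Y=0, W=4, U=0, V=0, X=0, Z=0) weight 1/1152
  … 278 more
Group by W:
  weight(W=2) = 19/192
  weight(W=3) = 29/384
  weight(W=4) = 29/384
  weight(W=5) = 19/192
Total weight = 19/192 + 29/384 + 29/384 + 19/192 = 67/192
P(W=2 | obs) = 19/192 / 67/192 = 19/67
P(W=3 | obs) = 29/384 / 67/192 = 29/134
P(W=4 | obs) = 29/384 / 67/192 = 29/134
P(W=5 | obs) = 19/192 / 67/192 = 19/67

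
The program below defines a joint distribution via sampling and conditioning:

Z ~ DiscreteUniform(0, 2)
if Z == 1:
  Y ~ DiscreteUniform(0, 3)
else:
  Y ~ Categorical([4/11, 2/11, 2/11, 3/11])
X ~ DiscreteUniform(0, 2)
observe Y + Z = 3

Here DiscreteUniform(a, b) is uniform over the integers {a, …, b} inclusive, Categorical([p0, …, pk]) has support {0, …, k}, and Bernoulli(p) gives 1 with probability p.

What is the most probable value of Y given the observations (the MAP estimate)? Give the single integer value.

argmax_v P(Y = v | obs) = 3

Enumerate traces; 9 have nonzero weight after conditioning:
  (Z=0, Y=3, X=0) weight 1/33
  (Z=0, Y=3, X=1) weight 1/33
  (Z=0, Y=3, X=2) weight 1/33
  (Z=1, Y=2, X=0) weight 1/36
  (Z=1, Y=2, X=1) weight 1/36
  (Z=1, Y=2, X=2) weight 1/36
  (Z=2, Y=1, X=0) weight 2/99
  (Z=2, Y=1, X=1) weight 2/99
  … 1 more
Group by Y:
  weight(Y=1) = 2/33
  weight(Y=2) = 1/12
  weight(Y=3) = 1/11
Total weight = 2/33 + 1/12 + 1/11 = 31/132
P(Y=1 | obs) = 2/33 / 31/132 = 8/31
P(Y=2 | obs) = 1/12 / 31/132 = 11/31
P(Y=3 | obs) = 1/11 / 31/132 = 12/31
argmax = 3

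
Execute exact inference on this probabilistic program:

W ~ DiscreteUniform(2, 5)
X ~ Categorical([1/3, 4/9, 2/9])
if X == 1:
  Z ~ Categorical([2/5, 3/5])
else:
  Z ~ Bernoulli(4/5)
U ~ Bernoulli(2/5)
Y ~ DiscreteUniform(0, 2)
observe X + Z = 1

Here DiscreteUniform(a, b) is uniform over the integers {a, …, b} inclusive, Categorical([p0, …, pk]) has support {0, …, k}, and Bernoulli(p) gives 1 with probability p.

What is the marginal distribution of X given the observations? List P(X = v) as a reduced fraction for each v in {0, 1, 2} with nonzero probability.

P(X=0) = 3/5, P(X=1) = 2/5

Enumerate traces; 48 have nonzero weight after conditioning:
  (W=2, X=0, Z=1, U=0, Y=0) weight 1/75
  (W=2, X=0, Z=1, U=0, Y=1) weight 1/75
  (W=2, X=0, Z=1, U=0, Y=2) weight 1/75
  (W=2, X=0, Z=1, U=1, Y=0) weight 2/225
  (W=2, X=0, Z=1, U=1, Y=1) weight 2/225
  (W=2, X=0, Z=1, U=1, Y=2) weight 2/225
  (W=2, X=1, Z=0, U=0, Y=0) weight 2/225
  (W=2, X=1, Z=0, U=0, Y=1) weight 2/225
  … 40 more
Group by X:
  weight(X=0) = 4/15
  weight(X=1) = 8/45
Total weight = 4/15 + 8/45 = 4/9
P(X=0 | obs) = 4/15 / 4/9 = 3/5
P(X=1 | obs) = 8/45 / 4/9 = 2/5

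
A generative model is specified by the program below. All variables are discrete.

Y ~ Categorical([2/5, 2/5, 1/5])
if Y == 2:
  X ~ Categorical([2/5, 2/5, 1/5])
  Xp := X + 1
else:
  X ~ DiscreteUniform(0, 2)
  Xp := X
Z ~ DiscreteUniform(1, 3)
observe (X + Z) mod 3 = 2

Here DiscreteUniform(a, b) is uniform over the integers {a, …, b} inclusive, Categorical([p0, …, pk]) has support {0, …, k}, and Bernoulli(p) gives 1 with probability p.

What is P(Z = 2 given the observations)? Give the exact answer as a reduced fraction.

Enumerate traces; 9 have nonzero weight after conditioning:
  (Y=0, X=0, Z=2) weight 2/45
  (Y=0, X=1, Z=1) weight 2/45
  (Y=0, X=2, Z=3) weight 2/45
  (Y=1, X=0, Z=2) weight 2/45
  (Y=1, X=1, Z=1) weight 2/45
  (Y=1, X=2, Z=3) weight 2/45
  (Y=2, X=0, Z=2) weight 2/75
  (Y=2, X=1, Z=1) weight 2/75
  … 1 more
Group by Z:
  weight(Z=1) = 26/225
  weight(Z=2) = 26/225
  weight(Z=3) = 23/225
Total weight = 26/225 + 26/225 + 23/225 = 1/3
P(Z=1 | obs) = 26/225 / 1/3 = 26/75
P(Z=2 | obs) = 26/225 / 1/3 = 26/75
P(Z=3 | obs) = 23/225 / 1/3 = 23/75

P(Z = 2 | obs) = 26/75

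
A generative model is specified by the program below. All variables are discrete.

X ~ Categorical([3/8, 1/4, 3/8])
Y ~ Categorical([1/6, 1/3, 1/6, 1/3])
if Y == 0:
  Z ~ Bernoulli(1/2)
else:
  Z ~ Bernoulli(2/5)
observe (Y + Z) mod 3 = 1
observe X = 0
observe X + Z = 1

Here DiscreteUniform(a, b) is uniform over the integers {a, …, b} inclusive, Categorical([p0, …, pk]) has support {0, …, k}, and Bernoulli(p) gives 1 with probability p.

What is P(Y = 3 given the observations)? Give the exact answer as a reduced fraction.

P(Y = 3 | obs) = 8/13

Enumerate traces; 2 have nonzero weight after conditioning:
  (X=0, Y=0, Z=1) weight 1/32
  (X=0, Y=3, Z=1) weight 1/20
Group by Y:
  weight(Y=0) = 1/32
  weight(Y=3) = 1/20
Total weight = 1/32 + 1/20 = 13/160
P(Y=0 | obs) = 1/32 / 13/160 = 5/13
P(Y=3 | obs) = 1/20 / 13/160 = 8/13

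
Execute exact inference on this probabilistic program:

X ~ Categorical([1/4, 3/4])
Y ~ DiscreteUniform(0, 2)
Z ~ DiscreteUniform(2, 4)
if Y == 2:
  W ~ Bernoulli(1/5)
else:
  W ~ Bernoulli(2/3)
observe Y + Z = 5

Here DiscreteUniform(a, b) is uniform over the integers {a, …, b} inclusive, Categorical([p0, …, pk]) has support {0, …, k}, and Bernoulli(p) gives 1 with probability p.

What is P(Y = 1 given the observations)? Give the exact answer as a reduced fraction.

P(Y = 1 | obs) = 1/2

Enumerate traces; 8 have nonzero weight after conditioning:
  (X=0, Y=1, Z=4, W=0) weight 1/108
  (X=0, Y=1, Z=4, W=1) weight 1/54
  (X=0, Y=2, Z=3, W=0) weight 1/45
  (X=0, Y=2, Z=3, W=1) weight 1/180
  (X=1, Y=1, Z=4, W=0) weight 1/36
  (X=1, Y=1, Z=4, W=1) weight 1/18
  (X=1, Y=2, Z=3, W=0) weight 1/15
  (X=1, Y=2, Z=3, W=1) weight 1/60
Group by Y:
  weight(Y=1) = 1/9
  weight(Y=2) = 1/9
Total weight = 1/9 + 1/9 = 2/9
P(Y=1 | obs) = 1/9 / 2/9 = 1/2
P(Y=2 | obs) = 1/9 / 2/9 = 1/2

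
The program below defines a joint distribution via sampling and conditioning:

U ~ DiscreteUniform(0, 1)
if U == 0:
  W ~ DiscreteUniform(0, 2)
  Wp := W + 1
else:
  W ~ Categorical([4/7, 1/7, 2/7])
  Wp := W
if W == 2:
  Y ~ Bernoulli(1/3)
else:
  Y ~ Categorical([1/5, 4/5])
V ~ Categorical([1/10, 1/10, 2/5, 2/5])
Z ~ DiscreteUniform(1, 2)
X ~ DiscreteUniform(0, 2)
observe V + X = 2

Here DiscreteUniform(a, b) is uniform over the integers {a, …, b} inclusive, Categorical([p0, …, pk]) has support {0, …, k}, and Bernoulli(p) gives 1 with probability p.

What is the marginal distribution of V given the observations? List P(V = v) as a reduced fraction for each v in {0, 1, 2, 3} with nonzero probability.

P(V=0) = 1/6, P(V=1) = 1/6, P(V=2) = 2/3

Enumerate traces; 72 have nonzero weight after conditioning:
  (U=0, W=0, Y=0, V=0, Z=1, X=2) weight 1/1800
  (U=0, W=0, Y=0, V=0, Z=2, X=2) weight 1/1800
  (U=0, W=0, Y=0, V=1, Z=1, X=1) weight 1/1800
  (U=0, W=0, Y=0, V=1, Z=2, X=1) weight 1/1800
  (U=0, W=0, Y=0, V=2, Z=1, X=0) weight 1/450
  (U=0, W=0, Y=0, V=2, Z=2, X=0) weight 1/450
  (U=0, W=0, Y=1, V=0, Z=1, X=2) weight 1/450
  (U=0, W=0, Y=1, V=0, Z=2, X=2) weight 1/450
  … 64 more
Group by V:
  weight(V=0) = 1/30
  weight(V=1) = 1/30
  weight(V=2) = 2/15
Total weight = 1/30 + 1/30 + 2/15 = 1/5
P(V=0 | obs) = 1/30 / 1/5 = 1/6
P(V=1 | obs) = 1/30 / 1/5 = 1/6
P(V=2 | obs) = 2/15 / 1/5 = 2/3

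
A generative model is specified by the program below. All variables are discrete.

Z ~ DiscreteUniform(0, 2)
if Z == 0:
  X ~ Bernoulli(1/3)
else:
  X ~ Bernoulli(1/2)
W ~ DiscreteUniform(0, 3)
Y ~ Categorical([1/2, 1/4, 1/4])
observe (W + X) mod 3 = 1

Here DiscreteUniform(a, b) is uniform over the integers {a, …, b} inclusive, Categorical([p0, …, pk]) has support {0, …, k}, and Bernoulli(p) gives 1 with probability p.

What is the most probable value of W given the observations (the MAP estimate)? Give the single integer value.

Enumerate traces; 27 have nonzero weight after conditioning:
  (Z=0, X=0, W=1, Y=0) weight 1/36
  (Z=0, X=0, W=1, Y=1) weight 1/72
  (Z=0, X=0, W=1, Y=2) weight 1/72
  (Z=0, X=1, W=0, Y=0) weight 1/72
  (Z=0, X=1, W=0, Y=1) weight 1/144
  (Z=0, X=1, W=0, Y=2) weight 1/144
  (Z=0, X=1, W=3, Y=0) weight 1/72
  (Z=0, X=1, W=3, Y=1) weight 1/144
  … 19 more
Group by W:
  weight(W=0) = 1/9
  weight(W=1) = 5/36
  weight(W=3) = 1/9
Total weight = 1/9 + 5/36 + 1/9 = 13/36
P(W=0 | obs) = 1/9 / 13/36 = 4/13
P(W=1 | obs) = 5/36 / 13/36 = 5/13
P(W=3 | obs) = 1/9 / 13/36 = 4/13
argmax = 1

argmax_v P(W = v | obs) = 1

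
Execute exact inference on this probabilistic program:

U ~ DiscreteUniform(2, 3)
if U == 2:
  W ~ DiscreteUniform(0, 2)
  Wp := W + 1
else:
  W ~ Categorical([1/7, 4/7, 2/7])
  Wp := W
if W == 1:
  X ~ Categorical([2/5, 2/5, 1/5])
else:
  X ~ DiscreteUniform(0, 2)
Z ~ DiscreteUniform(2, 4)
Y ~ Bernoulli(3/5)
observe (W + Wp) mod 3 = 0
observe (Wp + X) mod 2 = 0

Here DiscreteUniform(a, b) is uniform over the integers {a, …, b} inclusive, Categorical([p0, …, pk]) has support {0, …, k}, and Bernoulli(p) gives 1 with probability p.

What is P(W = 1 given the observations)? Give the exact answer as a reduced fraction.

P(W = 1 | obs) = 21/31

Enumerate traces; 24 have nonzero weight after conditioning:
  (U=2, W=1, X=0, Z=2, Y=0) weight 2/225
  (U=2, W=1, X=0, Z=2, Y=1) weight 1/75
  (U=2, W=1, X=0, Z=3, Y=0) weight 2/225
  (U=2, W=1, X=0, Z=3, Y=1) weight 1/75
  (U=2, W=1, X=0, Z=4, Y=0) weight 2/225
  (U=2, W=1, X=0, Z=4, Y=1) weight 1/75
  (U=2, W=1, X=2, Z=2, Y=0) weight 1/225
  (U=2, W=1, X=2, Z=2, Y=1) weight 1/150
  (U=3, W=0, X=0, Z=2, Y=0) weight 1/315
  … 15 more
Group by W:
  weight(W=0) = 1/21
  weight(W=1) = 1/10
Total weight = 1/21 + 1/10 = 31/210
P(W=0 | obs) = 1/21 / 31/210 = 10/31
P(W=1 | obs) = 1/10 / 31/210 = 21/31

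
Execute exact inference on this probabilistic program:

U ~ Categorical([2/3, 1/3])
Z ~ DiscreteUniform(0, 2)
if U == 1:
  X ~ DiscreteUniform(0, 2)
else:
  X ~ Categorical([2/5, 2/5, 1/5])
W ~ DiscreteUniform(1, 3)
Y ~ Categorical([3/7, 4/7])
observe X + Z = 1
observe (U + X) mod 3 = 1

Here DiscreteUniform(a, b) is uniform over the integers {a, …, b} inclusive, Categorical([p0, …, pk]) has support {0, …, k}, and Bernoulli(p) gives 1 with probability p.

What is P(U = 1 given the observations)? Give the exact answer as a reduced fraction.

Enumerate traces; 12 have nonzero weight after conditioning:
  (U=0, Z=0, X=1, W=1, Y=0) weight 4/315
  (U=0, Z=0, X=1, W=1, Y=1) weight 16/945
  (U=0, Z=0, X=1, W=2, Y=0) weight 4/315
  (U=0, Z=0, X=1, W=2, Y=1) weight 16/945
  (U=0, Z=0, X=1, W=3, Y=0) weight 4/315
  (U=0, Z=0, X=1, W=3, Y=1) weight 16/945
  (U=1, Z=1, X=0, W=1, Y=0) weight 1/189
  (U=1, Z=1, X=0, W=1, Y=1) weight 4/567
  … 4 more
Group by U:
  weight(U=0) = 4/45
  weight(U=1) = 1/27
Total weight = 4/45 + 1/27 = 17/135
P(U=0 | obs) = 4/45 / 17/135 = 12/17
P(U=1 | obs) = 1/27 / 17/135 = 5/17

P(U = 1 | obs) = 5/17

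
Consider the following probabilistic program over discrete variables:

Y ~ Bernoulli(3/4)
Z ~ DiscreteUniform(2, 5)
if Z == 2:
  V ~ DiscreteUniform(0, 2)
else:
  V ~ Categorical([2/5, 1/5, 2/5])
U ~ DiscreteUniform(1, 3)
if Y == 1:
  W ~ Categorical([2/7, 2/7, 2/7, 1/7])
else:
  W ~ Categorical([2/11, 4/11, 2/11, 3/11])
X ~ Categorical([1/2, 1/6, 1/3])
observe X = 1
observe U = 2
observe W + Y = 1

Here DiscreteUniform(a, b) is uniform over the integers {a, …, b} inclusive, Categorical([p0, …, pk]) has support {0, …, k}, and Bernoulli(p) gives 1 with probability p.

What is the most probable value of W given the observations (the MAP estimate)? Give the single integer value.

argmax_v P(W = v | obs) = 0

Enumerate traces; 24 have nonzero weight after conditioning:
  (Y=0, Z=2, V=0, U=2, W=1, X=1) weight 1/2376
  (Y=0, Z=2, V=1, U=2, W=1, X=1) weight 1/2376
  (Y=0, Z=2, V=2, U=2, W=1, X=1) weight 1/2376
  (Y=0, Z=3, V=0, U=2, W=1, X=1) weight 1/1980
  (Y=0, Z=3, V=1, U=2, W=1, X=1) weight 1/3960
  (Y=0, Z=3, V=2, U=2, W=1, X=1) weight 1/1980
  (Y=0, Z=4, V=0, U=2, W=1, X=1) weight 1/1980
  (Y=0, Z=4, V=1, U=2, W=1, X=1) weight 1/3960
  (Y=1, Z=2, V=0, U=2, W=0, X=1) weight 1/1008
  … 15 more
Group by W:
  weight(W=0) = 1/84
  weight(W=1) = 1/198
Total weight = 1/84 + 1/198 = 47/2772
P(W=0 | obs) = 1/84 / 47/2772 = 33/47
P(W=1 | obs) = 1/198 / 47/2772 = 14/47
argmax = 0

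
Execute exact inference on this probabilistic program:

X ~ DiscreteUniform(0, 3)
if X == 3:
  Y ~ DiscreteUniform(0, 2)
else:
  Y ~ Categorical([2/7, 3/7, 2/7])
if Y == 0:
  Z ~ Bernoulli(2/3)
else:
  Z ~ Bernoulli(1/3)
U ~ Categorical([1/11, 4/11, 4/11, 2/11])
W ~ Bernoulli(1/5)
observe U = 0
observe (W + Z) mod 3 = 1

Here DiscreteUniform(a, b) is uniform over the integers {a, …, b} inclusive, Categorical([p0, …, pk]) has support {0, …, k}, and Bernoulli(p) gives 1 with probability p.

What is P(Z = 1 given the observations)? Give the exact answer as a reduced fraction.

Enumerate traces; 24 have nonzero weight after conditioning:
  (X=0, Y=0, Z=0, U=0, W=1) weight 1/2310
  (X=0, Y=0, Z=1, U=0, W=0) weight 4/1155
  (X=0, Y=1, Z=0, U=0, W=1) weight 1/770
  (X=0, Y=1, Z=1, U=0, W=0) weight 1/385
  (X=0, Y=2, Z=0, U=0, W=1) weight 1/1155
  (X=0, Y=2, Z=1, U=0, W=0) weight 2/1155
  (X=1, Y=0, Z=0, U=0, W=1) weight 1/2310
  (X=1, Y=0, Z=1, U=0, W=0) weight 4/1155
  … 16 more
Group by Z:
  weight(Z=0) = 13/1260
  weight(Z=1) = 109/3465
Total weight = 13/1260 + 109/3465 = 193/4620
P(Z=0 | obs) = 13/1260 / 193/4620 = 143/579
P(Z=1 | obs) = 109/3465 / 193/4620 = 436/579

P(Z = 1 | obs) = 436/579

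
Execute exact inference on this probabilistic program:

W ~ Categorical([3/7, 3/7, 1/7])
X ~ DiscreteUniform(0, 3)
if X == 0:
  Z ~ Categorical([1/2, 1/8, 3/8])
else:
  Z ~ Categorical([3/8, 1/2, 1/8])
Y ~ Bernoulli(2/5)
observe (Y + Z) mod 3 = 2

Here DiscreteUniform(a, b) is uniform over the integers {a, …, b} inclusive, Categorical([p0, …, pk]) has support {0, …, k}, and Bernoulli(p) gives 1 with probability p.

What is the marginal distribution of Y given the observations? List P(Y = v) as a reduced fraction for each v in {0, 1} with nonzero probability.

P(Y=0) = 9/22, P(Y=1) = 13/22

Enumerate traces; 24 have nonzero weight after conditioning:
  (W=0, X=0, Z=1, Y=1) weight 3/560
  (W=0, X=0, Z=2, Y=0) weight 27/1120
  (W=0, X=1, Z=1, Y=1) weight 3/140
  (W=0, X=1, Z=2, Y=0) weight 9/1120
  (W=0, X=2, Z=1, Y=1) weight 3/140
  (W=0, X=2, Z=2, Y=0) weight 9/1120
  (W=0, X=3, Z=1, Y=1) weight 3/140
  (W=0, X=3, Z=2, Y=0) weight 9/1120
  … 16 more
Group by Y:
  weight(Y=0) = 9/80
  weight(Y=1) = 13/80
Total weight = 9/80 + 13/80 = 11/40
P(Y=0 | obs) = 9/80 / 11/40 = 9/22
P(Y=1 | obs) = 13/80 / 11/40 = 13/22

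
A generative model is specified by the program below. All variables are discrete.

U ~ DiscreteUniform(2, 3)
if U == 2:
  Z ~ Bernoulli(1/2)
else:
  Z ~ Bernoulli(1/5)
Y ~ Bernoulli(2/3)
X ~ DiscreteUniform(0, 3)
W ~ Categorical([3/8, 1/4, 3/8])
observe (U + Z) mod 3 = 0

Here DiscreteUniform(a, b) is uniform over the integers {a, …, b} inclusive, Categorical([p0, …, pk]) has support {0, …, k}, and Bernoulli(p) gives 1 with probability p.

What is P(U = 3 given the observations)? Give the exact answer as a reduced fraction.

Enumerate traces; 48 have nonzero weight after conditioning:
  (U=2, Z=1, Y=0, X=0, W=0) weight 1/128
  (U=2, Z=1, Y=0, X=0, W=1) weight 1/192
  (U=2, Z=1, Y=0, X=0, W=2) weight 1/128
  (U=2, Z=1, Y=0, X=1, W=0) weight 1/128
  (U=2, Z=1, Y=0, X=1, W=1) weight 1/192
  (U=2, Z=1, Y=0, X=1, W=2) weight 1/128
  (U=2, Z=1, Y=0, X=2, W=0) weight 1/128
  (U=2, Z=1, Y=0, X=2, W=1) weight 1/192
  (U=3, Z=0, Y=0, X=0, W=0) weight 1/80
  … 39 more
Group by U:
  weight(U=2) = 1/4
  weight(U=3) = 2/5
Total weight = 1/4 + 2/5 = 13/20
P(U=2 | obs) = 1/4 / 13/20 = 5/13
P(U=3 | obs) = 2/5 / 13/20 = 8/13

P(U = 3 | obs) = 8/13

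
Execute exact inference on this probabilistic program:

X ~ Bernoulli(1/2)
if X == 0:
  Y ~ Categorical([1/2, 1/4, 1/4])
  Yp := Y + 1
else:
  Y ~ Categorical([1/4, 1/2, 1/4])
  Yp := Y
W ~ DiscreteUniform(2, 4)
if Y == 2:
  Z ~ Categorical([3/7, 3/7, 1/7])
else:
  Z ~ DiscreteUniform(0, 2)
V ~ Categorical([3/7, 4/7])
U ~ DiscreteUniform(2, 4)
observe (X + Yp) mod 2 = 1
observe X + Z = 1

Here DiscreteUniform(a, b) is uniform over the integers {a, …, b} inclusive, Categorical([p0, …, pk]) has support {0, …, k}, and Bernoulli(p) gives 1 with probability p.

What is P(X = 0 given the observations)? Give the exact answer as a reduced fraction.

Enumerate traces; 72 have nonzero weight after conditioning:
  (X=0, Y=0, W=2, Z=1, V=0, U=2) weight 1/252
  (X=0, Y=0, W=2, Z=1, V=0, U=3) weight 1/252
  (X=0, Y=0, W=2, Z=1, V=0, U=4) weight 1/252
  (X=0, Y=0, W=2, Z=1, V=1, U=2) weight 1/189
  (X=0, Y=0, W=2, Z=1, V=1, U=3) weight 1/189
  (X=0, Y=0, W=2, Z=1, V=1, U=4) weight 1/189
  (X=0, Y=0, W=3, Z=1, V=0, U=2) weight 1/252
  (X=0, Y=0, W=3, Z=1, V=0, U=3) weight 1/252
  (X=1, Y=0, W=2, Z=0, V=0, U=2) weight 1/504
  … 63 more
Group by X:
  weight(X=0) = 23/168
  weight(X=1) = 2/21
Total weight = 23/168 + 2/21 = 13/56
P(X=0 | obs) = 23/168 / 13/56 = 23/39
P(X=1 | obs) = 2/21 / 13/56 = 16/39

P(X = 0 | obs) = 23/39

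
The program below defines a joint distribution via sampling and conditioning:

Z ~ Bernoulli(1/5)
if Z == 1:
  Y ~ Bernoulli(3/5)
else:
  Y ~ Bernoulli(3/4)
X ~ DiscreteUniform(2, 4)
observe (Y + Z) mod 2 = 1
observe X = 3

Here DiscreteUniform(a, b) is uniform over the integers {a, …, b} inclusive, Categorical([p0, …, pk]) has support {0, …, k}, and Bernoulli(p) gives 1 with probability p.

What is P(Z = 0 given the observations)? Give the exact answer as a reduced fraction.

P(Z = 0 | obs) = 15/17

Enumerate traces; 2 have nonzero weight after conditioning:
  (Z=0, Y=1, X=3) weight 1/5
  (Z=1, Y=0, X=3) weight 2/75
Group by Z:
  weight(Z=0) = 1/5
  weight(Z=1) = 2/75
Total weight = 1/5 + 2/75 = 17/75
P(Z=0 | obs) = 1/5 / 17/75 = 15/17
P(Z=1 | obs) = 2/75 / 17/75 = 2/17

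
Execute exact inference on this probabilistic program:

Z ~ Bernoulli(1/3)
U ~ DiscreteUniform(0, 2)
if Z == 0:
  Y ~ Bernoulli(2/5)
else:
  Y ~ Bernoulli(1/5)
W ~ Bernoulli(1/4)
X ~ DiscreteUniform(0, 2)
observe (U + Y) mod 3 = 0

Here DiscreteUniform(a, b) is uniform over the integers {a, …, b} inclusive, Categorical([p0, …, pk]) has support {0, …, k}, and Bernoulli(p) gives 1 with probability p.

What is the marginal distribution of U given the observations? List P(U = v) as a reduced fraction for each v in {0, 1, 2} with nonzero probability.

Enumerate traces; 24 have nonzero weight after conditioning:
  (Z=0, U=0, Y=0, W=0, X=0) weight 1/30
  (Z=0, U=0, Y=0, W=0, X=1) weight 1/30
  (Z=0, U=0, Y=0, W=0, X=2) weight 1/30
  (Z=0, U=0, Y=0, W=1, X=0) weight 1/90
  (Z=0, U=0, Y=0, W=1, X=1) weight 1/90
  (Z=0, U=0, Y=0, W=1, X=2) weight 1/90
  (Z=0, U=2, Y=1, W=0, X=0) weight 1/45
  (Z=0, U=2, Y=1, W=0, X=1) weight 1/45
  … 16 more
Group by U:
  weight(U=0) = 2/9
  weight(U=2) = 1/9
Total weight = 2/9 + 1/9 = 1/3
P(U=0 | obs) = 2/9 / 1/3 = 2/3
P(U=2 | obs) = 1/9 / 1/3 = 1/3

P(U=0) = 2/3, P(U=2) = 1/3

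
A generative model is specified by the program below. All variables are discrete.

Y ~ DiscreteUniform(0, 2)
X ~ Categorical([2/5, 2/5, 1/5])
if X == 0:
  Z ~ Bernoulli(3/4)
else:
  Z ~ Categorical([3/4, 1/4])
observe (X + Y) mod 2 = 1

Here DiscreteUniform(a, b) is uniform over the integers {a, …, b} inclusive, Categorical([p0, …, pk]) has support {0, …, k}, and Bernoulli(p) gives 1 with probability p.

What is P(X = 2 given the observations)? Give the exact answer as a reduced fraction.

Enumerate traces; 8 have nonzero weight after conditioning:
  (Y=0, X=1, Z=0) weight 1/10
  (Y=0, X=1, Z=1) weight 1/30
  (Y=1, X=0, Z=0) weight 1/30
  (Y=1, X=0, Z=1) weight 1/10
  (Y=1, X=2, Z=0) weight 1/20
  (Y=1, X=2, Z=1) weight 1/60
  (Y=2, X=1, Z=0) weight 1/10
  (Y=2, X=1, Z=1) weight 1/30
Group by X:
  weight(X=0) = 2/15
  weight(X=1) = 4/15
  weight(X=2) = 1/15
Total weight = 2/15 + 4/15 + 1/15 = 7/15
P(X=0 | obs) = 2/15 / 7/15 = 2/7
P(X=1 | obs) = 4/15 / 7/15 = 4/7
P(X=2 | obs) = 1/15 / 7/15 = 1/7

P(X = 2 | obs) = 1/7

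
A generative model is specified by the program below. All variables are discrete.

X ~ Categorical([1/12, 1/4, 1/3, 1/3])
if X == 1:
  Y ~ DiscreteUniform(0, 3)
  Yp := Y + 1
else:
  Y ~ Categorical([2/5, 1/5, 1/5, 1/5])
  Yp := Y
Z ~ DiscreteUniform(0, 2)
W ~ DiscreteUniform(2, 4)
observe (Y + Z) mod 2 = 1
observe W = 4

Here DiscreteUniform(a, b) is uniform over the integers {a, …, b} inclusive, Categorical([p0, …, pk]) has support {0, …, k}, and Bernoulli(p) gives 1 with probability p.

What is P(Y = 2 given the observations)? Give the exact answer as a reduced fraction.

P(Y = 2 | obs) = 17/114

Enumerate traces; 24 have nonzero weight after conditioning:
  (X=0, Y=0, Z=1, W=4) weight 1/270
  (X=0, Y=1, Z=0, W=4) weight 1/540
  (X=0, Y=1, Z=2, W=4) weight 1/540
  (X=0, Y=2, Z=1, W=4) weight 1/540
  (X=0, Y=3, Z=0, W=4) weight 1/540
  (X=0, Y=3, Z=2, W=4) weight 1/540
  (X=1, Y=0, Z=1, W=4) weight 1/144
  (X=1, Y=1, Z=0, W=4) weight 1/144
  … 16 more
Group by Y:
  weight(Y=0) = 29/720
  weight(Y=1) = 17/360
  weight(Y=2) = 17/720
  weight(Y=3) = 17/360
Total weight = 29/720 + 17/360 + 17/720 + 17/360 = 19/120
P(Y=0 | obs) = 29/720 / 19/120 = 29/114
P(Y=1 | obs) = 17/360 / 19/120 = 17/57
P(Y=2 | obs) = 17/720 / 19/120 = 17/114
P(Y=3 | obs) = 17/360 / 19/120 = 17/57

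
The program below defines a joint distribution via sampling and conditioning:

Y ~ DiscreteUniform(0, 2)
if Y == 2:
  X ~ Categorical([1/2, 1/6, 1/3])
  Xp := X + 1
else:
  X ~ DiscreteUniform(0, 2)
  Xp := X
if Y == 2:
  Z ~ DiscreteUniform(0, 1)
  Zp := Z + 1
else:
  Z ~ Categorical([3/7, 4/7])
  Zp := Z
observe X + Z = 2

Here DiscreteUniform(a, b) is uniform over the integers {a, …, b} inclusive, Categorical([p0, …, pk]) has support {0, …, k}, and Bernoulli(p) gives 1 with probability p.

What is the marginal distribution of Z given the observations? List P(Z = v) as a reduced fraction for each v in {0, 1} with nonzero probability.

Enumerate traces; 6 have nonzero weight after conditioning:
  (Y=0, X=1, Z=1) weight 4/63
  (Y=0, X=2, Z=0) weight 1/21
  (Y=1, X=1, Z=1) weight 4/63
  (Y=1, X=2, Z=0) weight 1/21
  (Y=2, X=1, Z=1) weight 1/36
  (Y=2, X=2, Z=0) weight 1/18
Group by Z:
  weight(Z=0) = 19/126
  weight(Z=1) = 13/84
Total weight = 19/126 + 13/84 = 11/36
P(Z=0 | obs) = 19/126 / 11/36 = 38/77
P(Z=1 | obs) = 13/84 / 11/36 = 39/77

P(Z=0) = 38/77, P(Z=1) = 39/77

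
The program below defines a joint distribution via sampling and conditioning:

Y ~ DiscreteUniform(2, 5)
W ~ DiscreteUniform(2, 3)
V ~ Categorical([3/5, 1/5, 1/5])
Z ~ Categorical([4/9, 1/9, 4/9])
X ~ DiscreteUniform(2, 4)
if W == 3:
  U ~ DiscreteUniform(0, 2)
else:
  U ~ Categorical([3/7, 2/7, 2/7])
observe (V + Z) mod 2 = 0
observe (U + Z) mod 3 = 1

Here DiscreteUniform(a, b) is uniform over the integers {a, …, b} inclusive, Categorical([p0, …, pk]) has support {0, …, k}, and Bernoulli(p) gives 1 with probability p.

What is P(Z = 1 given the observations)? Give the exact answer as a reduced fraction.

Enumerate traces; 120 have nonzero weight after conditioning:
  (Y=2, W=2, V=0, Z=0, X=2, U=1) weight 1/315
  (Y=2, W=2, V=0, Z=0, X=3, U=1) weight 1/315
  (Y=2, W=2, V=0, Z=0, X=4, U=1) weight 1/315
  (Y=2, W=2, V=0, Z=2, X=2, U=2) weight 1/315
  (Y=2, W=2, V=0, Z=2, X=3, U=2) weight 1/315
  (Y=2, W=2, V=0, Z=2, X=4, U=2) weight 1/315
  (Y=2, W=2, V=1, Z=1, X=2, U=0) weight 1/2520
  (Y=2, W=2, V=1, Z=1, X=3, U=0) weight 1/2520
  … 112 more
Group by Z:
  weight(Z=0) = 104/945
  weight(Z=1) = 8/945
  weight(Z=2) = 104/945
Total weight = 104/945 + 8/945 + 104/945 = 8/35
P(Z=0 | obs) = 104/945 / 8/35 = 13/27
P(Z=1 | obs) = 8/945 / 8/35 = 1/27
P(Z=2 | obs) = 104/945 / 8/35 = 13/27

P(Z = 1 | obs) = 1/27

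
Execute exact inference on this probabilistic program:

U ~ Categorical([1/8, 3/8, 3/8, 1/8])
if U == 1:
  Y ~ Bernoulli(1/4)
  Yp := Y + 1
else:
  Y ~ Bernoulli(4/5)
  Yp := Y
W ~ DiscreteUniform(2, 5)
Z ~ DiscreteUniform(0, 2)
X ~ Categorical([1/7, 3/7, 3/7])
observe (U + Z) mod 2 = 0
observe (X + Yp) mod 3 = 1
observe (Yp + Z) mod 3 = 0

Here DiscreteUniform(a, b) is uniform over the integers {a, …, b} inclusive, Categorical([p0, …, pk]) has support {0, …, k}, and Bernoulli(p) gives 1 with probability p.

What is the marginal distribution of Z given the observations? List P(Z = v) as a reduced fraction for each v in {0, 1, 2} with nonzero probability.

Enumerate traces; 20 have nonzero weight after conditioning:
  (U=0, Y=0, W=2, Z=0, X=1) weight 1/1120
  (U=0, Y=0, W=3, Z=0, X=1) weight 1/1120
  (U=0, Y=0, W=4, Z=0, X=1) weight 1/1120
  (U=0, Y=0, W=5, Z=0, X=1) weight 1/1120
  (U=0, Y=1, W=2, Z=2, X=0) weight 1/840
  (U=0, Y=1, W=3, Z=2, X=0) weight 1/840
  (U=0, Y=1, W=4, Z=2, X=0) weight 1/840
  (U=0, Y=1, W=5, Z=2, X=0) weight 1/840
  (U=1, Y=1, W=2, Z=1, X=2) weight 3/896
  … 11 more
Group by Z:
  weight(Z=0) = 1/70
  weight(Z=1) = 3/224
  weight(Z=2) = 2/105
Total weight = 1/70 + 3/224 + 2/105 = 157/3360
P(Z=0 | obs) = 1/70 / 157/3360 = 48/157
P(Z=1 | obs) = 3/224 / 157/3360 = 45/157
P(Z=2 | obs) = 2/105 / 157/3360 = 64/157

P(Z=0) = 48/157, P(Z=1) = 45/157, P(Z=2) = 64/157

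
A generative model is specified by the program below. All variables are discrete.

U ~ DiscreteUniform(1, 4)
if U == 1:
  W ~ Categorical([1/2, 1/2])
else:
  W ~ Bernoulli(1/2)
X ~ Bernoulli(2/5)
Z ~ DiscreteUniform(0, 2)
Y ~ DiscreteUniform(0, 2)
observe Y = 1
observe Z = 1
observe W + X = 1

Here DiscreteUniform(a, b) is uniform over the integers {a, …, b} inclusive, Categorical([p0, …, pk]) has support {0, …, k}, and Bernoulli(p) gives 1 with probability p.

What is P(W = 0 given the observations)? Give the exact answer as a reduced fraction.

Enumerate traces; 8 have nonzero weight after conditioning:
  (U=1, W=0, X=1, Z=1, Y=1) weight 1/180
  (U=1, W=1, X=0, Z=1, Y=1) weight 1/120
  (U=2, W=0, X=1, Z=1, Y=1) weight 1/180
  (U=2, W=1, X=0, Z=1, Y=1) weight 1/120
  (U=3, W=0, X=1, Z=1, Y=1) weight 1/180
  (U=3, W=1, X=0, Z=1, Y=1) weight 1/120
  (U=4, W=0, X=1, Z=1, Y=1) weight 1/180
  (U=4, W=1, X=0, Z=1, Y=1) weight 1/120
Group by W:
  weight(W=0) = 1/45
  weight(W=1) = 1/30
Total weight = 1/45 + 1/30 = 1/18
P(W=0 | obs) = 1/45 / 1/18 = 2/5
P(W=1 | obs) = 1/30 / 1/18 = 3/5

P(W = 0 | obs) = 2/5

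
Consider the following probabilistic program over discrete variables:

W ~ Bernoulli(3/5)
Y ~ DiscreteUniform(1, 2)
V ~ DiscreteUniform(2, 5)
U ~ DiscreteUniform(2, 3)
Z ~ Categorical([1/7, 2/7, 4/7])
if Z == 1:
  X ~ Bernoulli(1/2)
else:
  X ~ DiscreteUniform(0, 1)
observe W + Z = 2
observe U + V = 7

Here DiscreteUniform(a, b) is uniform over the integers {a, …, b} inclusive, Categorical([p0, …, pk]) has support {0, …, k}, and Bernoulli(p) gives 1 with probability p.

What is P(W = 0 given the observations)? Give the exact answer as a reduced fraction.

Enumerate traces; 16 have nonzero weight after conditioning:
  (W=0, Y=1, V=4, U=3, Z=2, X=0) weight 1/140
  (W=0, Y=1, V=4, U=3, Z=2, X=1) weight 1/140
  (W=0, Y=1, V=5, U=2, Z=2, X=0) weight 1/140
  (W=0, Y=1, V=5, U=2, Z=2, X=1) weight 1/140
  (W=0, Y=2, V=4, U=3, Z=2, X=0) weight 1/140
  (W=0, Y=2, V=4, U=3, Z=2, X=1) weight 1/140
  (W=0, Y=2, V=5, U=2, Z=2, X=0) weight 1/140
  (W=0, Y=2, V=5, U=2, Z=2, X=1) weight 1/140
  (W=1, Y=1, V=4, U=3, Z=1, X=0) weight 3/560
  … 7 more
Group by W:
  weight(W=0) = 2/35
  weight(W=1) = 3/70
Total weight = 2/35 + 3/70 = 1/10
P(W=0 | obs) = 2/35 / 1/10 = 4/7
P(W=1 | obs) = 3/70 / 1/10 = 3/7

P(W = 0 | obs) = 4/7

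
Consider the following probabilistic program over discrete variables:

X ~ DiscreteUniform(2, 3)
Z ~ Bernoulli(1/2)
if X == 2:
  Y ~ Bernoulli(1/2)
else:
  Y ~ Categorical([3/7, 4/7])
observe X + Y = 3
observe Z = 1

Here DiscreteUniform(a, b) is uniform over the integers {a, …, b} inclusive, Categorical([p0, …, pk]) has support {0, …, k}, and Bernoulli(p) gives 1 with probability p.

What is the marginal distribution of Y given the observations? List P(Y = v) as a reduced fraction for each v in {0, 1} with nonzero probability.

Enumerate traces; 2 have nonzero weight after conditioning:
  (X=2, Z=1, Y=1) weight 1/8
  (X=3, Z=1, Y=0) weight 3/28
Group by Y:
  weight(Y=0) = 3/28
  weight(Y=1) = 1/8
Total weight = 3/28 + 1/8 = 13/56
P(Y=0 | obs) = 3/28 / 13/56 = 6/13
P(Y=1 | obs) = 1/8 / 13/56 = 7/13

P(Y=0) = 6/13, P(Y=1) = 7/13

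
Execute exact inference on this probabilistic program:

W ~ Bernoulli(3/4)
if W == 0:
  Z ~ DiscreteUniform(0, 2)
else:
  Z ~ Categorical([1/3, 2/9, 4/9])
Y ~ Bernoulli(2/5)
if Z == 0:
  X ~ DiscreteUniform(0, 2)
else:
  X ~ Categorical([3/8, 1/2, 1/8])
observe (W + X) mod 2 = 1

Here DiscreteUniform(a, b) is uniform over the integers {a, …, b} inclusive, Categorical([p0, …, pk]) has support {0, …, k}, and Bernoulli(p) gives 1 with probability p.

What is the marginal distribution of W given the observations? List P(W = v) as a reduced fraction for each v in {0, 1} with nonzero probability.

P(W=0) = 4/19, P(W=1) = 15/19

Enumerate traces; 18 have nonzero weight after conditioning:
  (W=0, Z=0, Y=0, X=1) weight 1/60
  (W=0, Z=0, Y=1, X=1) weight 1/90
  (W=0, Z=1, Y=0, X=1) weight 1/40
  (W=0, Z=1, Y=1, X=1) weight 1/60
  (W=0, Z=2, Y=0, X=1) weight 1/40
  (W=0, Z=2, Y=1, X=1) weight 1/60
  (W=1, Z=0, Y=0, X=0) weight 1/20
  (W=1, Z=0, Y=0, X=2) weight 1/20
  … 10 more
Group by W:
  weight(W=0) = 1/9
  weight(W=1) = 5/12
Total weight = 1/9 + 5/12 = 19/36
P(W=0 | obs) = 1/9 / 19/36 = 4/19
P(W=1 | obs) = 5/12 / 19/36 = 15/19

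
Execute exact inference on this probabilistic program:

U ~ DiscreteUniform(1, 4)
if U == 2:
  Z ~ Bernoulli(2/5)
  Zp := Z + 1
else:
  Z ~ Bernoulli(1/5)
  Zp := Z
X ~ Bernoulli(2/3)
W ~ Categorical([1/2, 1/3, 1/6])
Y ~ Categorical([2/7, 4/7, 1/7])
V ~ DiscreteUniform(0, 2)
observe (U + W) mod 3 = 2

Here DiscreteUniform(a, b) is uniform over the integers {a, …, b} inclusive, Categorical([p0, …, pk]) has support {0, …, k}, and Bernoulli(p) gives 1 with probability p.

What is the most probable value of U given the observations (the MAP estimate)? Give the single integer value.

Enumerate traces; 144 have nonzero weight after conditioning:
  (U=1, Z=0, X=0, W=1, Y=0, V=0) weight 2/945
  (U=1, Z=0, X=0, W=1, Y=0, V=1) weight 2/945
  (U=1, Z=0, X=0, W=1, Y=0, V=2) weight 2/945
  (U=1, Z=0, X=0, W=1, Y=1, V=0) weight 4/945
  (U=1, Z=0, X=0, W=1, Y=1, V=1) weight 4/945
  (U=1, Z=0, X=0, W=1, Y=1, V=2) weight 4/945
  (U=1, Z=0, X=0, W=1, Y=2, V=0) weight 1/945
  (U=1, Z=0, X=0, W=1, Y=2, V=1) weight 1/945
  (U=2, Z=0, X=0, W=0, Y=0, V=0) weight 1/420
  (U=3, Z=0, X=0, W=2, Y=0, V=0) weight 1/945
  … 134 more
Group by U:
  weight(U=1) = 1/12
  weight(U=2) = 1/8
  weight(U=3) = 1/24
  weight(U=4) = 1/12
Total weight = 1/12 + 1/8 + 1/24 + 1/12 = 1/3
P(U=1 | obs) = 1/12 / 1/3 = 1/4
P(U=2 | obs) = 1/8 / 1/3 = 3/8
P(U=3 | obs) = 1/24 / 1/3 = 1/8
P(U=4 | obs) = 1/12 / 1/3 = 1/4
argmax = 2

argmax_v P(U = v | obs) = 2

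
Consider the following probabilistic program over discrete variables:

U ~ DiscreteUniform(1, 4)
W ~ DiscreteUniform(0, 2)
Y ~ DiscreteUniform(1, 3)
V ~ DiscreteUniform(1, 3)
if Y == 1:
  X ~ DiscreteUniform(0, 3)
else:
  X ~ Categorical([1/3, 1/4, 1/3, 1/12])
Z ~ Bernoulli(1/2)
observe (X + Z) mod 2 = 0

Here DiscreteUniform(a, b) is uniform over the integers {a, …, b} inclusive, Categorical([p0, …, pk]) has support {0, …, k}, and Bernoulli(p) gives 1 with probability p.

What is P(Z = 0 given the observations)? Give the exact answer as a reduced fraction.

Enumerate traces; 432 have nonzero weight after conditioning:
  (U=1, W=0, Y=1, V=1, X=0, Z=0) weight 1/864
  (U=1, W=0, Y=1, V=1, X=1, Z=1) weight 1/864
  (U=1, W=0, Y=1, V=1, X=2, Z=0) weight 1/864
  (U=1, W=0, Y=1, V=1, X=3, Z=1) weight 1/864
  (U=1, W=0, Y=1, V=2, X=0, Z=0) weight 1/864
  (U=1, W=0, Y=1, V=2, X=1, Z=1) weight 1/864
  (U=1, W=0, Y=1, V=2, X=2, Z=0) weight 1/864
  (U=1, W=0, Y=1, V=2, X=3, Z=1) weight 1/864
  … 424 more
Group by Z:
  weight(Z=0) = 11/36
  weight(Z=1) = 7/36
Total weight = 11/36 + 7/36 = 1/2
P(Z=0 | obs) = 11/36 / 1/2 = 11/18
P(Z=1 | obs) = 7/36 / 1/2 = 7/18

P(Z = 0 | obs) = 11/18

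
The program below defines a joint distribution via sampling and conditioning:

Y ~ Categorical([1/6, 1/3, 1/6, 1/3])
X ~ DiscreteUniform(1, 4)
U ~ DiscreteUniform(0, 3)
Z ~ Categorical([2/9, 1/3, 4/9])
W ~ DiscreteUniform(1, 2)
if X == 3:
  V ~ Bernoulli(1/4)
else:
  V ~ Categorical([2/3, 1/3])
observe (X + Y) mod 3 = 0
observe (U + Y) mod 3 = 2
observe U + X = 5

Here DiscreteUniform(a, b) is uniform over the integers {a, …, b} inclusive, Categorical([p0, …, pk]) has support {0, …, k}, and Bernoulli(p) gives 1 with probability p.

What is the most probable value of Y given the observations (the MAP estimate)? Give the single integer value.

argmax_v P(Y = v | obs) = 3

Enumerate traces; 24 have nonzero weight after conditioning:
  (Y=0, X=3, U=2, Z=0, W=1, V=0) weight 1/1152
  (Y=0, X=3, U=2, Z=0, W=1, V=1) weight 1/3456
  (Y=0, X=3, U=2, Z=0, W=2, V=0) weight 1/1152
  (Y=0, X=3, U=2, Z=0, W=2, V=1) weight 1/3456
  (Y=0, X=3, U=2, Z=1, W=1, V=0) weight 1/768
  (Y=0, X=3, U=2, Z=1, W=1, V=1) weight 1/2304
  (Y=0, X=3, U=2, Z=1, W=2, V=0) weight 1/768
  (Y=0, X=3, U=2, Z=1, W=2, V=1) weight 1/2304
  (Y=3, X=3, U=2, Z=0, W=1, V=0) weight 1/576
  … 15 more
Group by Y:
  weight(Y=0) = 1/96
  weight(Y=3) = 1/48
Total weight = 1/96 + 1/48 = 1/32
P(Y=0 | obs) = 1/96 / 1/32 = 1/3
P(Y=3 | obs) = 1/48 / 1/32 = 2/3
argmax = 3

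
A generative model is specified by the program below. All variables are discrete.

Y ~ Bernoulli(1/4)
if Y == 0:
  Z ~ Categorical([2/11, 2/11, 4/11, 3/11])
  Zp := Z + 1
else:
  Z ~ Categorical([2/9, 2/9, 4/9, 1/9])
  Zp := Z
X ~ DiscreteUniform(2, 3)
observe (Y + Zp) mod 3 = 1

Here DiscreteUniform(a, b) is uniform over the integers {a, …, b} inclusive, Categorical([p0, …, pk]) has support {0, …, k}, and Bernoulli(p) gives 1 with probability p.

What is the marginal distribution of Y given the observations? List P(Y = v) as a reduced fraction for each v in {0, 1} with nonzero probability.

P(Y=0) = 45/56, P(Y=1) = 11/56

Enumerate traces; 8 have nonzero weight after conditioning:
  (Y=0, Z=0, X=2) weight 3/44
  (Y=0, Z=0, X=3) weight 3/44
  (Y=0, Z=3, X=2) weight 9/88
  (Y=0, Z=3, X=3) weight 9/88
  (Y=1, Z=0, X=2) weight 1/36
  (Y=1, Z=0, X=3) weight 1/36
  (Y=1, Z=3, X=2) weight 1/72
  (Y=1, Z=3, X=3) weight 1/72
Group by Y:
  weight(Y=0) = 15/44
  weight(Y=1) = 1/12
Total weight = 15/44 + 1/12 = 14/33
P(Y=0 | obs) = 15/44 / 14/33 = 45/56
P(Y=1 | obs) = 1/12 / 14/33 = 11/56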